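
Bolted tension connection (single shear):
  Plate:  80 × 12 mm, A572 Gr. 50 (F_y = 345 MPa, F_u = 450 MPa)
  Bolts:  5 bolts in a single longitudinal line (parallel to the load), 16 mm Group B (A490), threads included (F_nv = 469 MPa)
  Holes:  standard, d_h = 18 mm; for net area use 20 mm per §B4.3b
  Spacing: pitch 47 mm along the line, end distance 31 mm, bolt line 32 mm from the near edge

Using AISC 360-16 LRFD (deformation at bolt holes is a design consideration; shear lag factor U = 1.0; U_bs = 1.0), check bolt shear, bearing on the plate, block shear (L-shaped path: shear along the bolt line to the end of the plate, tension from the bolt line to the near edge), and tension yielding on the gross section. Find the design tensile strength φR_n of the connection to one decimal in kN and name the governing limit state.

Bolt shear: A_b = π(16)²/4 = 201.06 mm². φR_n = 0.75 × 469 × 201.06 × 5 × 1 = 353.6 kN.
Bearing (12 mm plate, F_u = 450 MPa): end bolts L_c = 31 − 18/2 = 22, R_n = min(1.2×22×12×450, 2.4×16×12×450) = 142.56 kN/bolt; interior L_c = 47 − 18 = 29, R_n = 187.92 kN/bolt. φR_n = 0.75 × (1×142.56 + 4×187.92) = 670.7 kN.
Block shear: shear path 1×[31+4×47] = 1×219 mm, A_gv = 2628, A_nv = 1×(219 − 4.5×20)×12 = 1548 mm²; tension to near edge: (32 − 0.5×20)×12 = 264 mm². R_n = min(0.6×450×1548, 0.6×345×2628) + 1.0×450×264 = min(417.96, 544) + 118.8 = 536.76 kN. φR_n = 0.75 × 536.76 = 402.6 kN.
Tension yield (gross): A_g = 80×12 = 960 mm². φR_n = 0.90 × 345 × 960 = 298.1 kN.
Governing: min(353.6, 670.7, 402.6, 298.1) = 298.1 kN → gross-section yield.

298.1 kN (gross-section yield governs)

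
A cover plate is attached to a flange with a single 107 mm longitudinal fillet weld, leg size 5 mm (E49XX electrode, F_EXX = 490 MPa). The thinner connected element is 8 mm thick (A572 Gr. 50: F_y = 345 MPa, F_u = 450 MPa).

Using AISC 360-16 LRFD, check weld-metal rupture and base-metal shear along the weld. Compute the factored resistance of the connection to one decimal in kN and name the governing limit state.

Weld metal: throat = 0.707×5 = 3.535 mm, L = 107 mm. φR_n = 0.75 × 0.6 × 490 × 3.535 × 107 = 83.4 kN.
Base metal shear (8 mm plate): yield φR_n = 1.0×0.6×345×8×107 = 177.2 kN; rupture φR_n = 0.75×0.6×450×8×107 = 173.3 kN; take 173.3 kN (rupture).
Governing: min(83.4, 173.3) = 83.4 kN → weld metal.

83.4 kN (weld metal governs)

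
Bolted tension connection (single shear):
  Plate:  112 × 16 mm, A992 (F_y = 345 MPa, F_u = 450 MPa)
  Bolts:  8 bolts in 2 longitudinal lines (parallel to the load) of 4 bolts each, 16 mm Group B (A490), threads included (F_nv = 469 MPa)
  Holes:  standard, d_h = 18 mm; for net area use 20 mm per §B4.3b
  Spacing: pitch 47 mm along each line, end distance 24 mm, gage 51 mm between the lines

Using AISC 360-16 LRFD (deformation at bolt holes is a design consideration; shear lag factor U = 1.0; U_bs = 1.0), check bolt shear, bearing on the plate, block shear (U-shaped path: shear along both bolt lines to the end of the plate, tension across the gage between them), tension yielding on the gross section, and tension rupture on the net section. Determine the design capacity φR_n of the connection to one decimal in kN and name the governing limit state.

388.8 kN (net-section rupture governs)

Bolt shear: A_b = π(16)²/4 = 201.06 mm². φR_n = 0.75 × 469 × 201.06 × 8 × 1 = 565.8 kN.
Bearing (16 mm plate, F_u = 450 MPa): end bolts L_c = 24 − 18/2 = 15, R_n = min(1.2×15×16×450, 2.4×16×16×450) = 129.6 kN/bolt; interior L_c = 47 − 18 = 29, R_n = 250.56 kN/bolt. φR_n = 0.75 × (2×129.6 + 6×250.56) = 1321.9 kN.
Block shear: shear path 2×[24+3×47] = 2×165 mm, A_gv = 5280, A_nv = 2×(165 − 3.5×20)×16 = 3040 mm²; tension across gage: (51 − 1×20)×16 = 496 mm². R_n = min(0.6×450×3040, 0.6×345×5280) + 1.0×450×496 = min(820.8, 1093) + 223.2 = 1044 kN. φR_n = 0.75 × 1044 = 783.0 kN.
Tension yield (gross): A_g = 112×16 = 1792 mm². φR_n = 0.90 × 345 × 1792 = 556.4 kN.
Tension rupture (net): A_n = (112 − 2×20)×16 = 1152 mm² (U = 1.0, A_e = A_n). φR_n = 0.75 × 450 × 1152 = 388.8 kN.
Governing: min(565.8, 1321.9, 783.0, 556.4, 388.8) = 388.8 kN → net-section rupture.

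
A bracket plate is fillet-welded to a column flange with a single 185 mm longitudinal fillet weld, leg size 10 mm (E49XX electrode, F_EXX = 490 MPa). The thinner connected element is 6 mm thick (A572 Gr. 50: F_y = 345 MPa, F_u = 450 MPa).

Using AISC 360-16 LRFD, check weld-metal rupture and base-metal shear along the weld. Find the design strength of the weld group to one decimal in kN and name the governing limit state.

224.8 kN (base-metal shear governs)

Weld metal: throat = 0.707×10 = 7.07 mm, L = 185 mm. φR_n = 0.75 × 0.6 × 490 × 7.07 × 185 = 288.4 kN.
Base metal shear (6 mm plate): yield φR_n = 1.0×0.6×345×6×185 = 229.8 kN; rupture φR_n = 0.75×0.6×450×6×185 = 224.8 kN; take 224.8 kN (rupture).
Governing: min(288.4, 224.8) = 224.8 kN → base-metal shear.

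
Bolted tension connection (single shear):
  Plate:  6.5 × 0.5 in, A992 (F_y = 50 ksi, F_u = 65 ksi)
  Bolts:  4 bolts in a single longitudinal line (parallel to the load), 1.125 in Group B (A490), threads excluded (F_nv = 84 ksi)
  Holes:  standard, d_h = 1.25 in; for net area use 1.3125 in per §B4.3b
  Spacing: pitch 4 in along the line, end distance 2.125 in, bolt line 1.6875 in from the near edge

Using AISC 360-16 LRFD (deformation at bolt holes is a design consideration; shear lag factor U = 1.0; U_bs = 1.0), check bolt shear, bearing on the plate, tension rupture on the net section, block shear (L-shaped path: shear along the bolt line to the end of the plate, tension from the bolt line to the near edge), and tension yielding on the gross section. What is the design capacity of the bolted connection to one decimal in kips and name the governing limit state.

126.4 kips (net-section rupture governs)

Bolt shear: A_b = π(1.125)²/4 = 0.99402 in². φR_n = 0.75 × 84 × 0.99402 × 4 × 1 = 250.5 kips.
Bearing (0.5 in plate, F_u = 65 ksi): end bolts L_c = 2.125 − 1.25/2 = 1.5, R_n = min(1.2×1.5×0.5×65, 2.4×1.125×0.5×65) = 58.5 kips/bolt; interior L_c = 4 − 1.25 = 2.75, R_n = 87.75 kips/bolt. φR_n = 0.75 × (1×58.5 + 3×87.75) = 241.3 kips.
Tension rupture (net): A_n = (6.5 − 1×1.3125)×0.5 = 2.5938 in² (U = 1.0, A_e = A_n). φR_n = 0.75 × 65 × 2.5938 = 126.4 kips.
Block shear: shear path 1×[2.125+3×4] = 1×14.125 in, A_gv = 7.0625, A_nv = 1×(14.125 − 3.5×1.3125)×0.5 = 4.7656 in²; tension to near edge: (1.6875 − 0.5×1.3125)×0.5 = 0.51563 in². R_n = min(0.6×65×4.7656, 0.6×50×7.0625) + 1.0×65×0.51563 = min(185.86, 211.88) + 33.516 = 219.38 kips. φR_n = 0.75 × 219.38 = 164.5 kips.
Tension yield (gross): A_g = 6.5×0.5 = 3.25 in². φR_n = 0.90 × 50 × 3.25 = 146.3 kips.
Governing: min(250.5, 241.3, 126.4, 164.5, 146.3) = 126.4 kips → net-section rupture.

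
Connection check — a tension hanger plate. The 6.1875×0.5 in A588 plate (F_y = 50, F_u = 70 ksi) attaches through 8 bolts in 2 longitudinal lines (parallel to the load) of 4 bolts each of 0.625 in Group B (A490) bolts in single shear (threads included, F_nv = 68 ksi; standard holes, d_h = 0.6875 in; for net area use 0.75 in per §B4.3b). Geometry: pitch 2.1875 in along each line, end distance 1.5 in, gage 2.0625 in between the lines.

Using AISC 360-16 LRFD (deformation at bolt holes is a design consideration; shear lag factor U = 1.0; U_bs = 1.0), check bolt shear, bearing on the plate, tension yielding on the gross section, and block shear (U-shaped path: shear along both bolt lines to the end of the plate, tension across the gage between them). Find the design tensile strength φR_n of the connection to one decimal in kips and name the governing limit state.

Bolt shear: A_b = π(0.625)²/4 = 0.3068 in². φR_n = 0.75 × 68 × 0.3068 × 8 × 1 = 125.2 kips.
Bearing (0.5 in plate, F_u = 70 ksi): end bolts L_c = 1.5 − 0.6875/2 = 1.15625, R_n = min(1.2×1.15625×0.5×70, 2.4×0.625×0.5×70) = 48.563 kips/bolt; interior L_c = 2.1875 − 0.6875 = 1.5, R_n = 52.5 kips/bolt. φR_n = 0.75 × (2×48.563 + 6×52.5) = 309.1 kips.
Tension yield (gross): A_g = 6.1875×0.5 = 3.0938 in². φR_n = 0.90 × 50 × 3.0938 = 139.2 kips.
Block shear: shear path 2×[1.5+3×2.1875] = 2×8.0625 in, A_gv = 8.0625, A_nv = 2×(8.0625 − 3.5×0.75)×0.5 = 5.4375 in²; tension across gage: (2.0625 − 1×0.75)×0.5 = 0.65625 in². R_n = min(0.6×70×5.4375, 0.6×50×8.0625) + 1.0×70×0.65625 = min(228.38, 241.88) + 45.938 = 274.32 kips. φR_n = 0.75 × 274.32 = 205.7 kips.
Governing: min(125.2, 309.1, 139.2, 205.7) = 125.2 kips → bolt shear.

125.2 kips (bolt shear governs)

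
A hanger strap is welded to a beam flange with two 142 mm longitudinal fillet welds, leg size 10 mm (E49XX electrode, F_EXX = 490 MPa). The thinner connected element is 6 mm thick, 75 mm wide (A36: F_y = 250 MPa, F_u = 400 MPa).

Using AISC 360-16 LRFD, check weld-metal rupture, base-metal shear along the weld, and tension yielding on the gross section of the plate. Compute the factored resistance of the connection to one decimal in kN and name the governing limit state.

101.3 kN (gross-section yield governs)

Weld metal: throat = 0.707×10 = 7.07 mm, L = 2×142 = 284 mm. φR_n = 0.75 × 0.6 × 490 × 7.07 × 284 = 442.7 kN.
Base metal shear (6 mm plate): yield φR_n = 1.0×0.6×250×6×284 = 255.6 kN; rupture φR_n = 0.75×0.6×400×6×284 = 306.7 kN; take 255.6 kN (yield).
Tension yield (gross): A_g = 75×6 = 450 mm². φR_n = 0.90 × 250 × 450 = 101.3 kN.
Governing: min(442.7, 255.6, 101.3) = 101.3 kN → gross-section yield.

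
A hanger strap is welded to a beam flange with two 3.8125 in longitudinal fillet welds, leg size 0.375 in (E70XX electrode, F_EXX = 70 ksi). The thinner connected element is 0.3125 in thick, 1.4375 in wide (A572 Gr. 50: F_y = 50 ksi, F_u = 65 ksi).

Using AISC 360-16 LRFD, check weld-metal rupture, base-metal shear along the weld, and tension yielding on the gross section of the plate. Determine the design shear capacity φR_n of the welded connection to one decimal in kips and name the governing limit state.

Weld metal: throat = 0.707×0.375 = 0.26513 in, L = 2×3.8125 = 7.625 in. φR_n = 0.75 × 0.6 × 70 × 0.26513 × 7.625 = 63.7 kips.
Base metal shear (0.3125 in plate): yield φR_n = 1.0×0.6×50×0.3125×7.625 = 71.5 kips; rupture φR_n = 0.75×0.6×65×0.3125×7.625 = 69.7 kips; take 69.7 kips (rupture).
Tension yield (gross): A_g = 1.4375×0.3125 = 0.44922 in². φR_n = 0.90 × 50 × 0.44922 = 20.2 kips.
Governing: min(63.7, 69.7, 20.2) = 20.2 kips → gross-section yield.

20.2 kips (gross-section yield governs)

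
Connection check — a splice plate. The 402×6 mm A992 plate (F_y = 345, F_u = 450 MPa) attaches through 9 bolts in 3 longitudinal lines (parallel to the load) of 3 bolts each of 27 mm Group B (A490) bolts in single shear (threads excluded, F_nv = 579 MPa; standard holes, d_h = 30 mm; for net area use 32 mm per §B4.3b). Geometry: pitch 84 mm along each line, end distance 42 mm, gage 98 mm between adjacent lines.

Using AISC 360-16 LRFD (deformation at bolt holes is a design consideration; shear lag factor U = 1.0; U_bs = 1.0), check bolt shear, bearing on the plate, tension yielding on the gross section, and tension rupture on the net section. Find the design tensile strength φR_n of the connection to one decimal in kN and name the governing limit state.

Bolt shear: A_b = π(27)²/4 = 572.56 mm². φR_n = 0.75 × 579 × 572.56 × 9 × 1 = 2237.7 kN.
Bearing (6 mm plate, F_u = 450 MPa): end bolts L_c = 42 − 30/2 = 27, R_n = min(1.2×27×6×450, 2.4×27×6×450) = 87.48 kN/bolt; interior L_c = 84 − 30 = 54, R_n = 174.96 kN/bolt. φR_n = 0.75 × (3×87.48 + 6×174.96) = 984.2 kN.
Tension yield (gross): A_g = 402×6 = 2412 mm². φR_n = 0.90 × 345 × 2412 = 748.9 kN.
Tension rupture (net): A_n = (402 − 3×32)×6 = 1836 mm² (U = 1.0, A_e = A_n). φR_n = 0.75 × 450 × 1836 = 619.7 kN.
Governing: min(2237.7, 984.2, 748.9, 619.7) = 619.7 kN → net-section rupture.

619.7 kN (net-section rupture governs)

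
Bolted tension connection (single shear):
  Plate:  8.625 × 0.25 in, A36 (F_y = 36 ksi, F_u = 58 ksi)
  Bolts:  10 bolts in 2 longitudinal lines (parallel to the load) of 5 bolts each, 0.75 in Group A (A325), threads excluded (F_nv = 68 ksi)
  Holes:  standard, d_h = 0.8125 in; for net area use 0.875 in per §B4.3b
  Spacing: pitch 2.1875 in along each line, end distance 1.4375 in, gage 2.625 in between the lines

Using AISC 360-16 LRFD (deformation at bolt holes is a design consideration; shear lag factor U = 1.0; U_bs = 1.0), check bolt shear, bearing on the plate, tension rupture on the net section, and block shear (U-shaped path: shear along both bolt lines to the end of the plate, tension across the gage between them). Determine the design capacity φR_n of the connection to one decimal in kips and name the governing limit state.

Bolt shear: A_b = π(0.75)²/4 = 0.44179 in². φR_n = 0.75 × 68 × 0.44179 × 10 × 1 = 225.3 kips.
Bearing (0.25 in plate, F_u = 58 ksi): end bolts L_c = 1.4375 − 0.8125/2 = 1.03125, R_n = min(1.2×1.03125×0.25×58, 2.4×0.75×0.25×58) = 17.944 kips/bolt; interior L_c = 2.1875 − 0.8125 = 1.375, R_n = 23.925 kips/bolt. φR_n = 0.75 × (2×17.944 + 8×23.925) = 170.5 kips.
Tension rupture (net): A_n = (8.625 − 2×0.875)×0.25 = 1.7188 in² (U = 1.0, A_e = A_n). φR_n = 0.75 × 58 × 1.7188 = 74.8 kips.
Block shear: shear path 2×[1.4375+4×2.1875] = 2×10.1875 in, A_gv = 5.0938, A_nv = 2×(10.1875 − 4.5×0.875)×0.25 = 3.125 in²; tension across gage: (2.625 − 1×0.875)×0.25 = 0.4375 in². R_n = min(0.6×58×3.125, 0.6×36×5.0938) + 1.0×58×0.4375 = min(108.75, 110.03) + 25.375 = 134.13 kips. φR_n = 0.75 × 134.13 = 100.6 kips.
Governing: min(225.3, 170.5, 74.8, 100.6) = 74.8 kips → net-section rupture.

74.8 kips (net-section rupture governs)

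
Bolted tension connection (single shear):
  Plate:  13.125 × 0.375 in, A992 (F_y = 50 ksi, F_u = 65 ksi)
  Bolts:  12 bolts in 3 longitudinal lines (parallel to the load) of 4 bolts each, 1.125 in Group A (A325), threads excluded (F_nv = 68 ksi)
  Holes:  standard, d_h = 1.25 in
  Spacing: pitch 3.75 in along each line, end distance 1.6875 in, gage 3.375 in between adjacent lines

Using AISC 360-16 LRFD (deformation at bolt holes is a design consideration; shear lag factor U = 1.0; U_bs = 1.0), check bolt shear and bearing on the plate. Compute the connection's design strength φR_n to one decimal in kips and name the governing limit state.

514.2 kips (bearing governs)

Bolt shear: A_b = π(1.125)²/4 = 0.99402 in². φR_n = 0.75 × 68 × 0.99402 × 12 × 1 = 608.3 kips.
Bearing (0.375 in plate, F_u = 65 ksi): end bolts L_c = 1.6875 − 1.25/2 = 1.0625, R_n = min(1.2×1.0625×0.375×65, 2.4×1.125×0.375×65) = 31.078 kips/bolt; interior L_c = 3.75 − 1.25 = 2.5, R_n = 65.813 kips/bolt. φR_n = 0.75 × (3×31.078 + 9×65.813) = 514.2 kips.
Governing: min(608.3, 514.2) = 514.2 kips → bearing.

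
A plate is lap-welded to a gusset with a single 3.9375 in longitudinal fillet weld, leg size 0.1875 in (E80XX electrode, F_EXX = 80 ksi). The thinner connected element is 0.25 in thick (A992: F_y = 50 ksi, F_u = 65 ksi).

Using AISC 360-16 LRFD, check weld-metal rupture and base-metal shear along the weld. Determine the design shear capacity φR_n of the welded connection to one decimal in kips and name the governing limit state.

Weld metal: throat = 0.707×0.1875 = 0.13256 in, L = 3.9375 in. φR_n = 0.75 × 0.6 × 80 × 0.13256 × 3.9375 = 18.8 kips.
Base metal shear (0.25 in plate): yield φR_n = 1.0×0.6×50×0.25×3.9375 = 29.5 kips; rupture φR_n = 0.75×0.6×65×0.25×3.9375 = 28.8 kips; take 28.8 kips (rupture).
Governing: min(18.8, 28.8) = 18.8 kips → weld metal.

18.8 kips (weld metal governs)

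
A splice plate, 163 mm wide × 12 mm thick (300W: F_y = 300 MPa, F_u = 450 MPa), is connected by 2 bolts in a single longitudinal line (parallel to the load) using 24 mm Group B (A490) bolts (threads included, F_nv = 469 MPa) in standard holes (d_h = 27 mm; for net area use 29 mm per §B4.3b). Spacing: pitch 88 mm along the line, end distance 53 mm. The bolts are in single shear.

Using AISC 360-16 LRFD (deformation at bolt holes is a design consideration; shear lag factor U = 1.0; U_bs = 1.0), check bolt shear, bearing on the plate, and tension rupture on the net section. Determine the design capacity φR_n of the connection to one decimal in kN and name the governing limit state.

318.3 kN (bolt shear governs)

Bolt shear: A_b = π(24)²/4 = 452.39 mm². φR_n = 0.75 × 469 × 452.39 × 2 × 1 = 318.3 kN.
Bearing (12 mm plate, F_u = 450 MPa): end bolts L_c = 53 − 27/2 = 39.5, R_n = min(1.2×39.5×12×450, 2.4×24×12×450) = 255.96 kN/bolt; interior L_c = 88 − 27 = 61, R_n = 311.04 kN/bolt. φR_n = 0.75 × (1×255.96 + 1×311.04) = 425.3 kN.
Tension rupture (net): A_n = (163 − 1×29)×12 = 1608 mm² (U = 1.0, A_e = A_n). φR_n = 0.75 × 450 × 1608 = 542.7 kN.
Governing: min(318.3, 425.3, 542.7) = 318.3 kN → bolt shear.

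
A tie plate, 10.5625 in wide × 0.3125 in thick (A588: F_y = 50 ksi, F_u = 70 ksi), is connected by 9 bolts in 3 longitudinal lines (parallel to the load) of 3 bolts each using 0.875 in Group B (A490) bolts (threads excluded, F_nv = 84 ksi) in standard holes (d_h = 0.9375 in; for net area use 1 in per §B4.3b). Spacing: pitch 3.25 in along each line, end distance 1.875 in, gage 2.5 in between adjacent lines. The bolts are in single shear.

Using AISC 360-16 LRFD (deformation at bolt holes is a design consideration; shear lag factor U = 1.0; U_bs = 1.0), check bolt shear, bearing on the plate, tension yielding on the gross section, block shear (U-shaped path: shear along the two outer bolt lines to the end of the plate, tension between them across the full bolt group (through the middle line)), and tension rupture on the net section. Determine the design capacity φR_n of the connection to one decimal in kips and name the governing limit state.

Bolt shear: A_b = π(0.875)²/4 = 0.60132 in². φR_n = 0.75 × 84 × 0.60132 × 9 × 1 = 340.9 kips.
Bearing (0.3125 in plate, F_u = 70 ksi): end bolts L_c = 1.875 − 0.9375/2 = 1.40625, R_n = min(1.2×1.40625×0.3125×70, 2.4×0.875×0.3125×70) = 36.914 kips/bolt; interior L_c = 3.25 − 0.9375 = 2.3125, R_n = 45.938 kips/bolt. φR_n = 0.75 × (3×36.914 + 6×45.938) = 289.8 kips.
Tension yield (gross): A_g = 10.5625×0.3125 = 3.3008 in². φR_n = 0.90 × 50 × 3.3008 = 148.5 kips.
Block shear: shear path 2×[1.875+2×3.25] = 2×8.375 in, A_gv = 5.2344, A_nv = 2×(8.375 − 2.5×1)×0.3125 = 3.6719 in²; tension across gage: (5 − 2×1)×0.3125 = 0.9375 in². R_n = min(0.6×70×3.6719, 0.6×50×5.2344) + 1.0×70×0.9375 = min(154.22, 157.03) + 65.625 = 219.85 kips. φR_n = 0.75 × 219.85 = 164.9 kips.
Tension rupture (net): A_n = (10.5625 − 3×1)×0.3125 = 2.3633 in² (U = 1.0, A_e = A_n). φR_n = 0.75 × 70 × 2.3633 = 124.1 kips.
Governing: min(340.9, 289.8, 148.5, 164.9, 124.1) = 124.1 kips → net-section rupture.

124.1 kips (net-section rupture governs)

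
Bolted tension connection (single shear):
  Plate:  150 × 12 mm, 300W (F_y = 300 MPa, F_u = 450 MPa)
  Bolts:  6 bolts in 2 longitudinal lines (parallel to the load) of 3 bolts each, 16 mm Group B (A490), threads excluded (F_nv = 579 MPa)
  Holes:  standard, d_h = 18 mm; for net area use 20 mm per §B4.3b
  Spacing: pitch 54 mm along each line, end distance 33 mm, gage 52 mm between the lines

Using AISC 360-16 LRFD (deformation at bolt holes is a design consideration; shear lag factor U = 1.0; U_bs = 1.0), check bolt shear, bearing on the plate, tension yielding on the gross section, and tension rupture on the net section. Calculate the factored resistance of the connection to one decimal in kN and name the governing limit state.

Bolt shear: A_b = π(16)²/4 = 201.06 mm². φR_n = 0.75 × 579 × 201.06 × 6 × 1 = 523.9 kN.
Bearing (12 mm plate, F_u = 450 MPa): end bolts L_c = 33 − 18/2 = 24, R_n = min(1.2×24×12×450, 2.4×16×12×450) = 155.52 kN/bolt; interior L_c = 54 − 18 = 36, R_n = 207.36 kN/bolt. φR_n = 0.75 × (2×155.52 + 4×207.36) = 855.4 kN.
Tension yield (gross): A_g = 150×12 = 1800 mm². φR_n = 0.90 × 300 × 1800 = 486.0 kN.
Tension rupture (net): A_n = (150 − 2×20)×12 = 1320 mm² (U = 1.0, A_e = A_n). φR_n = 0.75 × 450 × 1320 = 445.5 kN.
Governing: min(523.9, 855.4, 486.0, 445.5) = 445.5 kN → net-section rupture.

445.5 kN (net-section rupture governs)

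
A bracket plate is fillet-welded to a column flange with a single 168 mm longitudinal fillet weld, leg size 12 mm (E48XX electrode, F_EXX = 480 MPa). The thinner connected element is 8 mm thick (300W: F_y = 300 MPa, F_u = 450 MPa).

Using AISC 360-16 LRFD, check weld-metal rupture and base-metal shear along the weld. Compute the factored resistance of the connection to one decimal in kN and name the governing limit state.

241.9 kN (base-metal shear governs)

Weld metal: throat = 0.707×12 = 8.484 mm, L = 168 mm. φR_n = 0.75 × 0.6 × 480 × 8.484 × 168 = 307.9 kN.
Base metal shear (8 mm plate): yield φR_n = 1.0×0.6×300×8×168 = 241.9 kN; rupture φR_n = 0.75×0.6×450×8×168 = 272.2 kN; take 241.9 kN (yield).
Governing: min(307.9, 241.9) = 241.9 kN → base-metal shear.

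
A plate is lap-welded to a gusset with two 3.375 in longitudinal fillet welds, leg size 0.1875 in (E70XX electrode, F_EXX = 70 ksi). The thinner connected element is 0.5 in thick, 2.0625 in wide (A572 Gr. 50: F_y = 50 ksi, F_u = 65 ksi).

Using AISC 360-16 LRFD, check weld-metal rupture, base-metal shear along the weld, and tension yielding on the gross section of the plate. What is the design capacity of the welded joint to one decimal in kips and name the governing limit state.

28.2 kips (weld metal governs)

Weld metal: throat = 0.707×0.1875 = 0.13256 in, L = 2×3.375 = 6.75 in. φR_n = 0.75 × 0.6 × 70 × 0.13256 × 6.75 = 28.2 kips.
Base metal shear (0.5 in plate): yield φR_n = 1.0×0.6×50×0.5×6.75 = 101.3 kips; rupture φR_n = 0.75×0.6×65×0.5×6.75 = 98.7 kips; take 98.7 kips (rupture).
Tension yield (gross): A_g = 2.0625×0.5 = 1.0313 in². φR_n = 0.90 × 50 × 1.0313 = 46.4 kips.
Governing: min(28.2, 98.7, 46.4) = 28.2 kips → weld metal.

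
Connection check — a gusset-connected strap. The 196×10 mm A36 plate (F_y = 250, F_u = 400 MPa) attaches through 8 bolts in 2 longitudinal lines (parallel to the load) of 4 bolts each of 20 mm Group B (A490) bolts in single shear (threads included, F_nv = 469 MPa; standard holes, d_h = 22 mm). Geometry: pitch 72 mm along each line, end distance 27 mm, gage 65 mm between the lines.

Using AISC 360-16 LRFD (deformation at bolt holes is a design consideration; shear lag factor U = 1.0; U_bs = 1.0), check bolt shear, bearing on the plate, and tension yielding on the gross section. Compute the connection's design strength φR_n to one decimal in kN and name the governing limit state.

441.0 kN (gross-section yield governs)

Bolt shear: A_b = π(20)²/4 = 314.16 mm². φR_n = 0.75 × 469 × 314.16 × 8 × 1 = 884.0 kN.
Bearing (10 mm plate, F_u = 400 MPa): end bolts L_c = 27 − 22/2 = 16, R_n = min(1.2×16×10×400, 2.4×20×10×400) = 76.8 kN/bolt; interior L_c = 72 − 22 = 50, R_n = 192 kN/bolt. φR_n = 0.75 × (2×76.8 + 6×192) = 979.2 kN.
Tension yield (gross): A_g = 196×10 = 1960 mm². φR_n = 0.90 × 250 × 1960 = 441.0 kN.
Governing: min(884.0, 979.2, 441.0) = 441.0 kN → gross-section yield.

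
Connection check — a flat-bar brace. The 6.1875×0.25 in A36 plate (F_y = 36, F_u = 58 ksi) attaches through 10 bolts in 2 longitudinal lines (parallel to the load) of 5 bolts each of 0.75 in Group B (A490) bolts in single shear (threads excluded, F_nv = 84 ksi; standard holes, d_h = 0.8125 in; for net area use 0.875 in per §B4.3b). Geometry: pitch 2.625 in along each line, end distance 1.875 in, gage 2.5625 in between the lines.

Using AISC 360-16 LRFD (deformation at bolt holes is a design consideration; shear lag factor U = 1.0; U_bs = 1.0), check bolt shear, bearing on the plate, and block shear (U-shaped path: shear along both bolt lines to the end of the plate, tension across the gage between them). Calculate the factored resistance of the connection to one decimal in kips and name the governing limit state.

118.6 kips (block shear governs)

Bolt shear: A_b = π(0.75)²/4 = 0.44179 in². φR_n = 0.75 × 84 × 0.44179 × 10 × 1 = 278.3 kips.
Bearing (0.25 in plate, F_u = 58 ksi): end bolts L_c = 1.875 − 0.8125/2 = 1.46875, R_n = min(1.2×1.46875×0.25×58, 2.4×0.75×0.25×58) = 25.556 kips/bolt; interior L_c = 2.625 − 0.8125 = 1.8125, R_n = 26.1 kips/bolt. φR_n = 0.75 × (2×25.556 + 8×26.1) = 194.9 kips.
Block shear: shear path 2×[1.875+4×2.625] = 2×12.375 in, A_gv = 6.1875, A_nv = 2×(12.375 − 4.5×0.875)×0.25 = 4.2188 in²; tension across gage: (2.5625 − 1×0.875)×0.25 = 0.42188 in². R_n = min(0.6×58×4.2188, 0.6×36×6.1875) + 1.0×58×0.42188 = min(146.81, 133.65) + 24.469 = 158.12 kips. φR_n = 0.75 × 158.12 = 118.6 kips.
Governing: min(278.3, 194.9, 118.6) = 118.6 kips → block shear.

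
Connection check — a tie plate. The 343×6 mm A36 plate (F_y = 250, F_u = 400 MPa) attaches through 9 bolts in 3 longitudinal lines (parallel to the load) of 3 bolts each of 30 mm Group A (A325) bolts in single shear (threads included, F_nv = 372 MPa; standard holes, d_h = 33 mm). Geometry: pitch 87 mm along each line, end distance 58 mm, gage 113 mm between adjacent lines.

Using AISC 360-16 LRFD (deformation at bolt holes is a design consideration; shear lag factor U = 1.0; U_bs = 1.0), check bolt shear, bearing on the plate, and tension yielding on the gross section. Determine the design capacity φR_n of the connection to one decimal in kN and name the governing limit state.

Bolt shear: A_b = π(30)²/4 = 706.86 mm². φR_n = 0.75 × 372 × 706.86 × 9 × 1 = 1774.9 kN.
Bearing (6 mm plate, F_u = 400 MPa): end bolts L_c = 58 − 33/2 = 41.5, R_n = min(1.2×41.5×6×400, 2.4×30×6×400) = 119.52 kN/bolt; interior L_c = 87 − 33 = 54, R_n = 155.52 kN/bolt. φR_n = 0.75 × (3×119.52 + 6×155.52) = 968.8 kN.
Tension yield (gross): A_g = 343×6 = 2058 mm². φR_n = 0.90 × 250 × 2058 = 463.1 kN.
Governing: min(1774.9, 968.8, 463.1) = 463.1 kN → gross-section yield.

463.1 kN (gross-section yield governs)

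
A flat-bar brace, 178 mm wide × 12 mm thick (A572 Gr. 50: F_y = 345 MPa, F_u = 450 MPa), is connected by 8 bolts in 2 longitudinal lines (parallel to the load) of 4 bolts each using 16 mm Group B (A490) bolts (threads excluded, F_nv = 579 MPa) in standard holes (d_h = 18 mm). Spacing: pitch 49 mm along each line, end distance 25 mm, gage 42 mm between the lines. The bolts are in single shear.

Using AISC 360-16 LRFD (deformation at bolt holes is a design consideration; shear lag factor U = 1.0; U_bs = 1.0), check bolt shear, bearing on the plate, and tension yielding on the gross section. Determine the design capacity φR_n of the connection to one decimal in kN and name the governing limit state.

663.2 kN (gross-section yield governs)

Bolt shear: A_b = π(16)²/4 = 201.06 mm². φR_n = 0.75 × 579 × 201.06 × 8 × 1 = 698.5 kN.
Bearing (12 mm plate, F_u = 450 MPa): end bolts L_c = 25 − 18/2 = 16, R_n = min(1.2×16×12×450, 2.4×16×12×450) = 103.68 kN/bolt; interior L_c = 49 − 18 = 31, R_n = 200.88 kN/bolt. φR_n = 0.75 × (2×103.68 + 6×200.88) = 1059.5 kN.
Tension yield (gross): A_g = 178×12 = 2136 mm². φR_n = 0.90 × 345 × 2136 = 663.2 kN.
Governing: min(698.5, 1059.5, 663.2) = 663.2 kN → gross-section yield.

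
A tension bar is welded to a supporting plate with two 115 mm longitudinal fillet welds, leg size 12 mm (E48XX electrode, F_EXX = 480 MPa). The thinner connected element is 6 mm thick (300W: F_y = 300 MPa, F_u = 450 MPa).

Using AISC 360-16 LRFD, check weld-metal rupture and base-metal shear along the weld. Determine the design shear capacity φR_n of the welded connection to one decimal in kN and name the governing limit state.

Weld metal: throat = 0.707×12 = 8.484 mm, L = 2×115 = 230 mm. φR_n = 0.75 × 0.6 × 480 × 8.484 × 230 = 421.5 kN.
Base metal shear (6 mm plate): yield φR_n = 1.0×0.6×300×6×230 = 248.4 kN; rupture φR_n = 0.75×0.6×450×6×230 = 279.5 kN; take 248.4 kN (yield).
Governing: min(421.5, 248.4) = 248.4 kN → base-metal shear.

248.4 kN (base-metal shear governs)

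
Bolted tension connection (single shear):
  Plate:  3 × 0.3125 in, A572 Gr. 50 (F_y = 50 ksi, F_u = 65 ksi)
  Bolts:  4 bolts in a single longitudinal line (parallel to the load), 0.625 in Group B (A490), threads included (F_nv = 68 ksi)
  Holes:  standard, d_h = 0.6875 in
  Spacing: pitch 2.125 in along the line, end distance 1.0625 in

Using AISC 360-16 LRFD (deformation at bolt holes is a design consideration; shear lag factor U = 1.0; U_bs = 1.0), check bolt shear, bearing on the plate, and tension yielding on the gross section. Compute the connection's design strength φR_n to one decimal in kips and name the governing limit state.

Bolt shear: A_b = π(0.625)²/4 = 0.3068 in². φR_n = 0.75 × 68 × 0.3068 × 4 × 1 = 62.6 kips.
Bearing (0.3125 in plate, F_u = 65 ksi): end bolts L_c = 1.0625 − 0.6875/2 = 0.71875, R_n = min(1.2×0.71875×0.3125×65, 2.4×0.625×0.3125×65) = 17.52 kips/bolt; interior L_c = 2.125 − 0.6875 = 1.4375, R_n = 30.469 kips/bolt. φR_n = 0.75 × (1×17.52 + 3×30.469) = 81.7 kips.
Tension yield (gross): A_g = 3×0.3125 = 0.9375 in². φR_n = 0.90 × 50 × 0.9375 = 42.2 kips.
Governing: min(62.6, 81.7, 42.2) = 42.2 kips → gross-section yield.

42.2 kips (gross-section yield governs)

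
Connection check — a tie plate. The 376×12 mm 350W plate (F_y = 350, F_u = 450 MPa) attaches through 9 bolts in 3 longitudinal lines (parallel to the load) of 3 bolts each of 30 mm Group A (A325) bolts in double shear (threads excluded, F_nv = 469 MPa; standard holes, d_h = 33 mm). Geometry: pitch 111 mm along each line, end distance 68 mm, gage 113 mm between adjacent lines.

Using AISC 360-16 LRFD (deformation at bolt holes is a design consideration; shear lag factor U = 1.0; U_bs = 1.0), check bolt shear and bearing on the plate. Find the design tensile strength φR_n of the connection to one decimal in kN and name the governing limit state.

Bolt shear: A_b = π(30)²/4 = 706.86 mm². φR_n = 0.75 × 469 × 706.86 × 9 × 2 = 4475.5 kN.
Bearing (12 mm plate, F_u = 450 MPa): end bolts L_c = 68 − 33/2 = 51.5, R_n = min(1.2×51.5×12×450, 2.4×30×12×450) = 333.72 kN/bolt; interior L_c = 111 − 33 = 78, R_n = 388.8 kN/bolt. φR_n = 0.75 × (3×333.72 + 6×388.8) = 2500.5 kN.
Governing: min(4475.5, 2500.5) = 2500.5 kN → bearing.

2500.5 kN (bearing governs)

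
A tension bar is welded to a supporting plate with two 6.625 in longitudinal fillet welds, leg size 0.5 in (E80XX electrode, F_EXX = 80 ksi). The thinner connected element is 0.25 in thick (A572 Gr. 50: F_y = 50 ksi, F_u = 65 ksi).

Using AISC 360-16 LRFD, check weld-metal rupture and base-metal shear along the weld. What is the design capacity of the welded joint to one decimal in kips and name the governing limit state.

Weld metal: throat = 0.707×0.5 = 0.3535 in, L = 2×6.625 = 13.25 in. φR_n = 0.75 × 0.6 × 80 × 0.3535 × 13.25 = 168.6 kips.
Base metal shear (0.25 in plate): yield φR_n = 1.0×0.6×50×0.25×13.25 = 99.4 kips; rupture φR_n = 0.75×0.6×65×0.25×13.25 = 96.9 kips; take 96.9 kips (rupture).
Governing: min(168.6, 96.9) = 96.9 kips → base-metal shear.

96.9 kips (base-metal shear governs)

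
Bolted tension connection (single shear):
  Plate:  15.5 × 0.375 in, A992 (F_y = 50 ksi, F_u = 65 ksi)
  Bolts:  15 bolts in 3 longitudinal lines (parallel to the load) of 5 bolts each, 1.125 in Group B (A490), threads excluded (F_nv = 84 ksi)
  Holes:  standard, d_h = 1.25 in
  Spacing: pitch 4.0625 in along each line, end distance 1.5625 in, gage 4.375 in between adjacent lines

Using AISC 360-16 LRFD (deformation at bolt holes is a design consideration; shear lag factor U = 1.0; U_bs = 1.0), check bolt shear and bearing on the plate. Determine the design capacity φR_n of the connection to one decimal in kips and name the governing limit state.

654.0 kips (bearing governs)

Bolt shear: A_b = π(1.125)²/4 = 0.99402 in². φR_n = 0.75 × 84 × 0.99402 × 15 × 1 = 939.3 kips.
Bearing (0.375 in plate, F_u = 65 ksi): end bolts L_c = 1.5625 − 1.25/2 = 0.9375, R_n = min(1.2×0.9375×0.375×65, 2.4×1.125×0.375×65) = 27.422 kips/bolt; interior L_c = 4.0625 − 1.25 = 2.8125, R_n = 65.813 kips/bolt. φR_n = 0.75 × (3×27.422 + 12×65.813) = 654.0 kips.
Governing: min(939.3, 654.0) = 654.0 kips → bearing.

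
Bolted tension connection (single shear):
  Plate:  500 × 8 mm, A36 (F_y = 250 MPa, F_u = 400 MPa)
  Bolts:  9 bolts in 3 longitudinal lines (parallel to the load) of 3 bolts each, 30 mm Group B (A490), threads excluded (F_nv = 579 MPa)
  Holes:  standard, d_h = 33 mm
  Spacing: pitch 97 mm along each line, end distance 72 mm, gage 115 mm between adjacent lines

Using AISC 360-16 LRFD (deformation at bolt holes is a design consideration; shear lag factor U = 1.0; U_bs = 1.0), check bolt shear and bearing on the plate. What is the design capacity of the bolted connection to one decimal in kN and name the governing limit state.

Bolt shear: A_b = π(30)²/4 = 706.86 mm². φR_n = 0.75 × 579 × 706.86 × 9 × 1 = 2762.6 kN.
Bearing (8 mm plate, F_u = 400 MPa): end bolts L_c = 72 − 33/2 = 55.5, R_n = min(1.2×55.5×8×400, 2.4×30×8×400) = 213.12 kN/bolt; interior L_c = 97 − 33 = 64, R_n = 230.4 kN/bolt. φR_n = 0.75 × (3×213.12 + 6×230.4) = 1516.3 kN.
Governing: min(2762.6, 1516.3) = 1516.3 kN → bearing.

1516.3 kN (bearing governs)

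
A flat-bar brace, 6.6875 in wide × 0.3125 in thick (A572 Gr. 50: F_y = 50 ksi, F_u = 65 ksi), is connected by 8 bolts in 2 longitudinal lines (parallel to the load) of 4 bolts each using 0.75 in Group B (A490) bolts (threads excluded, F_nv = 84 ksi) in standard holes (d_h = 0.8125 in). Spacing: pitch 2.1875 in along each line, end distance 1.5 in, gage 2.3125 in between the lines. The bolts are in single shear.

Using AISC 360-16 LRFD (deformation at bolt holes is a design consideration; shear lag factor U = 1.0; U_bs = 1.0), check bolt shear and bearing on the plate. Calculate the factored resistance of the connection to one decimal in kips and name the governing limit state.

190.8 kips (bearing governs)

Bolt shear: A_b = π(0.75)²/4 = 0.44179 in². φR_n = 0.75 × 84 × 0.44179 × 8 × 1 = 222.7 kips.
Bearing (0.3125 in plate, F_u = 65 ksi): end bolts L_c = 1.5 − 0.8125/2 = 1.09375, R_n = min(1.2×1.09375×0.3125×65, 2.4×0.75×0.3125×65) = 26.66 kips/bolt; interior L_c = 2.1875 − 0.8125 = 1.375, R_n = 33.516 kips/bolt. φR_n = 0.75 × (2×26.66 + 6×33.516) = 190.8 kips.
Governing: min(222.7, 190.8) = 190.8 kips → bearing.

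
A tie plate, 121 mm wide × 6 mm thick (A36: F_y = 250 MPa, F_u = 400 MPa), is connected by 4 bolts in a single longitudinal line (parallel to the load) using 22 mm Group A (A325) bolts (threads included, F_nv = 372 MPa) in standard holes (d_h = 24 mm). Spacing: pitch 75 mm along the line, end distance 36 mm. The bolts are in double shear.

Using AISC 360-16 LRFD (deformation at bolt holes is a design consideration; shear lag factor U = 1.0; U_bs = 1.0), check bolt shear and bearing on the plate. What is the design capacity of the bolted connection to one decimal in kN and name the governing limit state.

Bolt shear: A_b = π(22)²/4 = 380.13 mm². φR_n = 0.75 × 372 × 380.13 × 4 × 2 = 848.5 kN.
Bearing (6 mm plate, F_u = 400 MPa): end bolts L_c = 36 − 24/2 = 24, R_n = min(1.2×24×6×400, 2.4×22×6×400) = 69.12 kN/bolt; interior L_c = 75 − 24 = 51, R_n = 126.72 kN/bolt. φR_n = 0.75 × (1×69.12 + 3×126.72) = 337.0 kN.
Governing: min(848.5, 337.0) = 337.0 kN → bearing.

337.0 kN (bearing governs)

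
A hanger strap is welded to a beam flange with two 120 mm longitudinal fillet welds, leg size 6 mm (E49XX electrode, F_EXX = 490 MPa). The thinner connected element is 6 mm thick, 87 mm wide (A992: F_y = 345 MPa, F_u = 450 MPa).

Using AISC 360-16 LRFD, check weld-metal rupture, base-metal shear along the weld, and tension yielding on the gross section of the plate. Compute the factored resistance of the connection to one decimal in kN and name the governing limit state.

Weld metal: throat = 0.707×6 = 4.242 mm, L = 2×120 = 240 mm. φR_n = 0.75 × 0.6 × 490 × 4.242 × 240 = 224.5 kN.
Base metal shear (6 mm plate): yield φR_n = 1.0×0.6×345×6×240 = 298.1 kN; rupture φR_n = 0.75×0.6×450×6×240 = 291.6 kN; take 291.6 kN (rupture).
Tension yield (gross): A_g = 87×6 = 522 mm². φR_n = 0.90 × 345 × 522 = 162.1 kN.
Governing: min(224.5, 291.6, 162.1) = 162.1 kN → gross-section yield.

162.1 kN (gross-section yield governs)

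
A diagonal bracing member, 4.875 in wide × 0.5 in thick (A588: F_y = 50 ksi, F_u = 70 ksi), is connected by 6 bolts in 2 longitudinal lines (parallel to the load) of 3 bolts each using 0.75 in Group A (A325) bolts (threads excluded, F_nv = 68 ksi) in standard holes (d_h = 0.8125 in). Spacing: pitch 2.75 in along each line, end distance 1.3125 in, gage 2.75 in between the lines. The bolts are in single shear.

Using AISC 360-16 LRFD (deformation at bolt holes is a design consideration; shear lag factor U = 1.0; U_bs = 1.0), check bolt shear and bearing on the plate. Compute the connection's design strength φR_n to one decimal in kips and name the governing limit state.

135.2 kips (bolt shear governs)

Bolt shear: A_b = π(0.75)²/4 = 0.44179 in². φR_n = 0.75 × 68 × 0.44179 × 6 × 1 = 135.2 kips.
Bearing (0.5 in plate, F_u = 70 ksi): end bolts L_c = 1.3125 − 0.8125/2 = 0.90625, R_n = min(1.2×0.90625×0.5×70, 2.4×0.75×0.5×70) = 38.063 kips/bolt; interior L_c = 2.75 − 0.8125 = 1.9375, R_n = 63 kips/bolt. φR_n = 0.75 × (2×38.063 + 4×63) = 246.1 kips.
Governing: min(135.2, 246.1) = 135.2 kips → bolt shear.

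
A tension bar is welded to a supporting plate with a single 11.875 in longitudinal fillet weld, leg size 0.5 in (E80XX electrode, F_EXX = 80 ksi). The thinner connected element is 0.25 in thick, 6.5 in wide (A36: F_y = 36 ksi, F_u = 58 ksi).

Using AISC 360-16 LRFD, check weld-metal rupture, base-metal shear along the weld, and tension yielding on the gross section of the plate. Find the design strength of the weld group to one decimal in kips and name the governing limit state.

Weld metal: throat = 0.707×0.5 = 0.3535 in, L = 11.875 in. φR_n = 0.75 × 0.6 × 80 × 0.3535 × 11.875 = 151.1 kips.
Base metal shear (0.25 in plate): yield φR_n = 1.0×0.6×36×0.25×11.875 = 64.1 kips; rupture φR_n = 0.75×0.6×58×0.25×11.875 = 77.5 kips; take 64.1 kips (yield).
Tension yield (gross): A_g = 6.5×0.25 = 1.625 in². φR_n = 0.90 × 36 × 1.625 = 52.7 kips.
Governing: min(151.1, 64.1, 52.7) = 52.7 kips → gross-section yield.

52.7 kips (gross-section yield governs)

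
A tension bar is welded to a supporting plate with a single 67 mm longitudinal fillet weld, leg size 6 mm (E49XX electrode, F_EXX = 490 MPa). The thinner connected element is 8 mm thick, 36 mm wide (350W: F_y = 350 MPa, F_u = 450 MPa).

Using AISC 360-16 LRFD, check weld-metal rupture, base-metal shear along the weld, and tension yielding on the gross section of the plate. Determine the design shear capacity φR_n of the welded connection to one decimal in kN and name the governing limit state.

Weld metal: throat = 0.707×6 = 4.242 mm, L = 67 mm. φR_n = 0.75 × 0.6 × 490 × 4.242 × 67 = 62.7 kN.
Base metal shear (8 mm plate): yield φR_n = 1.0×0.6×350×8×67 = 112.6 kN; rupture φR_n = 0.75×0.6×450×8×67 = 108.5 kN; take 108.5 kN (rupture).
Tension yield (gross): A_g = 36×8 = 288 mm². φR_n = 0.90 × 350 × 288 = 90.7 kN.
Governing: min(62.7, 108.5, 90.7) = 62.7 kN → weld metal.

62.7 kN (weld metal governs)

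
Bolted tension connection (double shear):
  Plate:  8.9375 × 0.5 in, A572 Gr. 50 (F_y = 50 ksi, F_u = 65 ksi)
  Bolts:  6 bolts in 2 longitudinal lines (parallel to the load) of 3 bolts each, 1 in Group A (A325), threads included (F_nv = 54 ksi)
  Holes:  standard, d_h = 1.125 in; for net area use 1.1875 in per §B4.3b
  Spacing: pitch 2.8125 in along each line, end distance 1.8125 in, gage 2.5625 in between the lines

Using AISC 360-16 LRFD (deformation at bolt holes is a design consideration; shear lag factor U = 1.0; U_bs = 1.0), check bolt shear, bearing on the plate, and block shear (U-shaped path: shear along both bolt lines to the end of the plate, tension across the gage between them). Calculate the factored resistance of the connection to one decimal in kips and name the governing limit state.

Bolt shear: A_b = π(1)²/4 = 0.7854 in². φR_n = 0.75 × 54 × 0.7854 × 6 × 2 = 381.7 kips.
Bearing (0.5 in plate, F_u = 65 ksi): end bolts L_c = 1.8125 − 1.125/2 = 1.25, R_n = min(1.2×1.25×0.5×65, 2.4×1×0.5×65) = 48.75 kips/bolt; interior L_c = 2.8125 − 1.125 = 1.6875, R_n = 65.813 kips/bolt. φR_n = 0.75 × (2×48.75 + 4×65.813) = 270.6 kips.
Block shear: shear path 2×[1.8125+2×2.8125] = 2×7.4375 in, A_gv = 7.4375, A_nv = 2×(7.4375 − 2.5×1.1875)×0.5 = 4.4688 in²; tension across gage: (2.5625 − 1×1.1875)×0.5 = 0.6875 in². R_n = min(0.6×65×4.4688, 0.6×50×7.4375) + 1.0×65×0.6875 = min(174.28, 223.13) + 44.688 = 218.97 kips. φR_n = 0.75 × 218.97 = 164.2 kips.
Governing: min(381.7, 270.6, 164.2) = 164.2 kips → block shear.

164.2 kips (block shear governs)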